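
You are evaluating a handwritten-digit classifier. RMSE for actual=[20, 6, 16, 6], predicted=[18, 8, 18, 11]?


MSE = 37/4 = 9.25
RMSE = √(37/4) = 3.0414

3.0414


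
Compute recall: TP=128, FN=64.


Recall = TP/(TP+FN)
= 128/(128+64)
= 128/192 = 66.67%

66.67%


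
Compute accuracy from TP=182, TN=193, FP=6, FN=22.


Accuracy = (TP+TN)/(TP+TN+FP+FN)
= (182+193)/(403)
= 375/403 = 93.05%

93.05%


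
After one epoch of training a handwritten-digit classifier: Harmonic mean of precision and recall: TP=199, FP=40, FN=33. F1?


Precision = 199/239 = 0.8326
Recall = 199/232 = 0.8578
F1 = 2·P·R/(P+R) = 2·TP/(2·TP+FP+FN) = 398/(398+40+33) = 398/471 = 0.845

0.845


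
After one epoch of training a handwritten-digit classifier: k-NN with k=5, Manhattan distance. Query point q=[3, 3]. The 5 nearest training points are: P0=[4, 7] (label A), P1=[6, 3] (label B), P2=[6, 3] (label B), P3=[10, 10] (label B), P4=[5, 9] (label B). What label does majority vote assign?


d(q,P0) = 5  (label A)
d(q,P1) = 3  (label B)
d(q,P2) = 3  (label B)
d(q,P3) = 14  (label B)
d(q,P4) = 8  (label B)
Votes: A=1, B=4
Majority → B

B


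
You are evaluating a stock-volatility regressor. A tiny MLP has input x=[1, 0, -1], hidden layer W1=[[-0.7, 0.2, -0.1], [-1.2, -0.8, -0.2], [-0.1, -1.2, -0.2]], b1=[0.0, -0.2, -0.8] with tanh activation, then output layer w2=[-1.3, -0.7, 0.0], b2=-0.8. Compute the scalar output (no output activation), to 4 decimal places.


z1[0] = (-0.7)·(1) + (0.2)·(0) + (-0.1)·(-1) + 0.0 = -0.6
z1[1] = (-1.2)·(1) + (-0.8)·(0) + (-0.2)·(-1) - 0.2 = -1.2
z1[2] = (-0.1)·(1) + (-1.2)·(0) + (-0.2)·(-1) - 0.8 = -0.7
h = tanh(z1) = [-0.537, -0.8337, -0.6044]
output = (-1.3)·(-0.537) + (-0.7)·(-0.8337) + (0.0)·(-0.6044) - 0.8 = 0.4817

0.4817


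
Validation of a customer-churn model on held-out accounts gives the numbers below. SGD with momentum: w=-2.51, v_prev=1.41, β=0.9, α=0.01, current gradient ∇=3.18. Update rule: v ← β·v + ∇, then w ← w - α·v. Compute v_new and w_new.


v_new = 0.9·1.41 + 3.18 = 1.269 + 3.18 = 4.449
w_new = -2.51 - 0.01·4.449 = -2.51 - 0.04449 = -2.55449

v_new=4.449, w_new=-2.55449


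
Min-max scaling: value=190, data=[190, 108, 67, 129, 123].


min=67, max=190
(190-67)/(190-67) = 123/123 = 1.0

1.0


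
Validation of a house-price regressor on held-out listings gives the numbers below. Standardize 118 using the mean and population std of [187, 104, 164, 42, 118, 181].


μ = 132.6667, σ = 50.8713
z = (118 - 132.6667)/50.8713 = -0.2883

-0.2883


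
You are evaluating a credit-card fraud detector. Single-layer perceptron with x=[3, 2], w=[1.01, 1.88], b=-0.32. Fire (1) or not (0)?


z = (3)·(1.01) + (2)·(1.88) - 0.32
  = 6.47
step(z) = 1 (z≥0)

1


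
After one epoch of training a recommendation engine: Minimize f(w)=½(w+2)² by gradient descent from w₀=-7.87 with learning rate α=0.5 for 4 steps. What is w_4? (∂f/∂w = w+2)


step 1: grad = -7.87+2 = -5.87; w = -7.87 - 0.5·(-5.87) = -4.935
step 2: grad = -4.935+2 = -2.935; w = -4.935 - 0.5·(-2.935) = -3.4675
step 3: grad = -3.4675+2 = -1.4675; w = -3.4675 - 0.5·(-1.4675) = -2.73375
step 4: grad = -2.73375+2 = -0.73375; w = -2.73375 - 0.5·(-0.73375) = -2.366875

-2.366875


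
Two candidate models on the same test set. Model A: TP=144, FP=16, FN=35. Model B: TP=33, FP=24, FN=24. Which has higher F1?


Model A: P=144/160=0.9, R=144/179=0.8045, F1=2PR/(P+R)=2TP/(2TP+FP+FN)=288/339=0.8496
Model B: P=33/57=0.5789, R=33/57=0.5789, F1=2PR/(P+R)=2TP/(2TP+FP+FN)=66/114=0.5789
0.8496 > 0.5789 → Model A

Model A


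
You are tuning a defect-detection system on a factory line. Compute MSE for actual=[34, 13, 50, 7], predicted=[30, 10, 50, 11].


Squared errors: (34-30)²=16, (13-10)²=9, (50-50)²=0, (7-11)²=16
Sum = 41
MSE = 41/4 = 41/4

41/4


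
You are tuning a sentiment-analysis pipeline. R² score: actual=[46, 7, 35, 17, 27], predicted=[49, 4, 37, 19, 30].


ȳ = 26.4
SS_res = Σ(y-ŷ)² = 35
SS_tot = Σ(y-ȳ)² = 923.2
R² = 1 - SS_res/SS_tot = 1 - 0.0379 = 0.9621

0.9621


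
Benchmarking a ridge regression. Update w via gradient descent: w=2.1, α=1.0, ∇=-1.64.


w_new = w - α·∇
= 2.1 - 1.0·-1.64
= 2.1 + 1.64
= 3.74

3.74


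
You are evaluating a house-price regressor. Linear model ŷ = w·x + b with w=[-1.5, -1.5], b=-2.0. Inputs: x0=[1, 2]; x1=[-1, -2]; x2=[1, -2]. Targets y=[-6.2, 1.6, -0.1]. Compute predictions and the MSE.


ŷ0 = (-1.5)·(1) + (-1.5)·(2) - 2.0 = -6.5
ŷ1 = (-1.5)·(-1) + (-1.5)·(-2) - 2.0 = 2.5
ŷ2 = (-1.5)·(1) + (-1.5)·(-2) - 2.0 = -0.5
errors² = [0.09, 0.81, 0.16]
MSE = 1.0600/3 = 0.3533

0.3533


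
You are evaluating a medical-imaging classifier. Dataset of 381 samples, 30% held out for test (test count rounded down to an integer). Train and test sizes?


Test = ⌊381·30/100⌋ = 114
Train = 381 - 114 = 267

Train: 267, Test: 114


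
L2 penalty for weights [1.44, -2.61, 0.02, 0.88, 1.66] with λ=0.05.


‖w‖₂² = (1.44)² + (-2.61)² + (0.02)² + (0.88)² + (1.66)²
     = 2.0736 + 6.8121 + 0.0004 + 0.7744 + 2.7556
     = 12.4161
λ·‖w‖₂² = 0.05·12.4161 = 0.620805

0.620805


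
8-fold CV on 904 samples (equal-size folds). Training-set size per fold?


Fold size = 904/8 = 113
Training per fold = 904 - 113 = 791

791


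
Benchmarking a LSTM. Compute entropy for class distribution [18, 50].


Probabilities: [18/68, 50/68] ≈ [0.2647, 0.7353]
H = -((18/68)·log₂(18/68) + (50/68)·log₂(50/68))
  = 0.8338 bits

0.8338 bits


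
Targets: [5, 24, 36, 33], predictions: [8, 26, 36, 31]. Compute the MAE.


Absolute errors: |5-8|=3, |24-26|=2, |36-36|=0, |33-31|=2
Sum = 7
MAE = 7/4 = 7/4

7/4


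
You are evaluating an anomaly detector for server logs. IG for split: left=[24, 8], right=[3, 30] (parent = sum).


Parent = [27, 38], H_parent = 0.9792
H_left = 0.8113 (n=32), H_right = 0.4395 (n=33)
H_children = (32/65)·0.8113 + (33/65)·0.4395 = 0.6225
IG = 0.9792 - 0.6225 = 0.3567

0.3567


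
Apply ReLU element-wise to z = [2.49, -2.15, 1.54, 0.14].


ReLU(2.49) = max(0, 2.49) = 2.49
ReLU(-2.15) = max(0, -2.15) = 0.0
ReLU(1.54) = max(0, 1.54) = 1.54
ReLU(0.14) = max(0, 0.14) = 0.14
result = [2.49, 0.0, 1.54, 0.14]

[2.49, 0.0, 1.54, 0.14]


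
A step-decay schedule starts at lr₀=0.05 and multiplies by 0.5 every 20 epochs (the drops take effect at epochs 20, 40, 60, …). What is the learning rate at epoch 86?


n_drops = ⌊86/20⌋ = 4
lr = 0.05·0.5^4 = 0.05·0.0625 = 0.003125

0.003125


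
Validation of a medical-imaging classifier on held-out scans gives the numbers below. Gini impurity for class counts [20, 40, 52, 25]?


Probabilities: [20/137, 40/137, 52/137, 25/137] ≈ [0.146, 0.292, 0.3796, 0.1825]
Σpᵢ² = (400 + 1600 + 2704 + 625)/137² = 5329/18769
Gini = 1 - Σpᵢ² = 1 - 5329/18769 = 0.7161

0.7161


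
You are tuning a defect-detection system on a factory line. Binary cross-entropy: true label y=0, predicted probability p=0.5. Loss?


BCE = -[y·ln(p) + (1-y)·ln(1-p)]
= -0 - 1·ln(1-0.5)
= -ln(0.5) = 0.6931

0.6931


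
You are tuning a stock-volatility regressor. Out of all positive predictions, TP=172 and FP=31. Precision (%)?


Precision = TP/(TP+FP)
= 172/(172+31)
= 172/203 = 84.73%

84.73%


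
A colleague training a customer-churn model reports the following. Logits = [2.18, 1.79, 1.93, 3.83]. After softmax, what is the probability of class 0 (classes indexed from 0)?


Exponentials: e^2.18=8.8463, e^1.79=5.9895, e^1.93=6.8895, e^3.83=46.0625
Sum = 67.7878
Softmax = [0.1305, 0.0884, 0.1016, 0.6795]
p[0] = 8.8463/67.7878 = 0.1305

0.1305


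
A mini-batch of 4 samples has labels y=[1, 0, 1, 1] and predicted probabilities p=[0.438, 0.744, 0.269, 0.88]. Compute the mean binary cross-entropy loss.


L[0] = -ln(0.438) = 0.8255
L[1] = -ln(1-0.744) = -ln(0.256) = 1.3626
L[2] = -ln(0.269) = 1.313
L[3] = -ln(0.88) = 0.1278
mean = (0.8255 + 1.3626 + 1.313 + 0.1278)/4 = 0.9072

0.9072


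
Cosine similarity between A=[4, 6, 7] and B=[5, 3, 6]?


A·B = 4·5 + 6·3 + 7·6 = 80
‖A‖ = √101 = 10.0499, ‖B‖ = √70 = 8.3666
cos = 80/(√101·√70) = 80/√7070 = 0.9514

0.9514


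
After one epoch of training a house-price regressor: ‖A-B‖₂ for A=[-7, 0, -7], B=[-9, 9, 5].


d = √((-7+ 9)² + (0-9)² + (-7-5)²)
  = √(4 + 81 + 144)
  = √229 = 15.1327

15.1327


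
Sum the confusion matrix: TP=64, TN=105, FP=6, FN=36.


Total = TP + TN + FP + FN
= 64 + 105 + 6 + 36
= 211
(Predicted positive: 70, predicted negative: 141)

211


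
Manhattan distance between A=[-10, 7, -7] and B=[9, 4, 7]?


d = |-10-9| + |7-4| + |-7-7|
  = 19 + 3 + 14
  = 36

36


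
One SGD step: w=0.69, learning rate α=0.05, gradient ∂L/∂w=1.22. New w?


w_new = w - α·∇
= 0.69 - 0.05·1.22
= 0.69 - 0.061
= 0.629

0.629


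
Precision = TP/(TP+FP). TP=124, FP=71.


Precision = TP/(TP+FP)
= 124/(124+71)
= 124/195 = 63.59%

63.59%


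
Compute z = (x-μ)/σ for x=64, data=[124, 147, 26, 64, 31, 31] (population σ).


μ = 70.5, σ = 48.0581
z = (64 - 70.5)/48.0581 = -0.1353

-0.1353


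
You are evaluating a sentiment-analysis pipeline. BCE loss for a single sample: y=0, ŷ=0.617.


BCE = -[y·ln(p) + (1-y)·ln(1-p)]
= -0 - 1·ln(1-0.617)
= -ln(0.383) = 0.9597

0.9597


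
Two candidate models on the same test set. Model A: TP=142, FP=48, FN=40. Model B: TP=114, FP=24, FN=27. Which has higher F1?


Model A: P=142/190=0.7474, R=142/182=0.7802, F1=2PR/(P+R)=2TP/(2TP+FP+FN)=284/372=0.7634
Model B: P=114/138=0.8261, R=114/141=0.8085, F1=2PR/(P+R)=2TP/(2TP+FP+FN)=228/279=0.8172
0.7634 < 0.8172 → Model B

Model B


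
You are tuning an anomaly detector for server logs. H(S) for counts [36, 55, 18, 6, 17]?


Probabilities: [36/132, 55/132, 18/132, 6/132, 17/132] ≈ [0.2727, 0.4167, 0.1364, 0.0455, 0.1288]
H = -((36/132)·log₂(36/132) + (55/132)·log₂(55/132) + (18/132)·log₂(18/132) + (6/132)·log₂(6/132) + (17/132)·log₂(17/132))
  = 2.013 bits

2.013 bits


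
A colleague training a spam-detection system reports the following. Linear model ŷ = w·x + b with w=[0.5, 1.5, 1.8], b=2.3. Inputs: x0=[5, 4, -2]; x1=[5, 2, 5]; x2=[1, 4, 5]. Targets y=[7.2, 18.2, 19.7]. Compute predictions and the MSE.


ŷ0 = (0.5)·(5) + (1.5)·(4) + (1.8)·(-2) + 2.3 = 7.2
ŷ1 = (0.5)·(5) + (1.5)·(2) + (1.8)·(5) + 2.3 = 16.8
ŷ2 = (0.5)·(1) + (1.5)·(4) + (1.8)·(5) + 2.3 = 17.8
errors² = [0.0, 1.96, 3.61]
MSE = 5.5700/3 = 1.8567

1.8567


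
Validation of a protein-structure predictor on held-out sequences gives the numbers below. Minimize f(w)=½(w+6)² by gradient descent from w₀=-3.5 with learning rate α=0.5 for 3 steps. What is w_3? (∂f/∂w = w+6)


step 1: grad = -3.5+6 = 2.5; w = -3.5 - 0.5·(2.5) = -4.75
step 2: grad = -4.75+6 = 1.25; w = -4.75 - 0.5·(1.25) = -5.375
step 3: grad = -5.375+6 = 0.625; w = -5.375 - 0.5·(0.625) = -5.6875

-5.6875


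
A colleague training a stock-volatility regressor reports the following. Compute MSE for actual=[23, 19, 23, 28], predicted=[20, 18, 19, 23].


Squared errors: (23-20)²=9, (19-18)²=1, (23-19)²=16, (28-23)²=25
Sum = 51
MSE = 51/4 = 51/4

51/4


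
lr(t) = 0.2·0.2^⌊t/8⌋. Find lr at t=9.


n_drops = ⌊9/8⌋ = 1
lr = 0.2·0.2^1 = 0.2·0.2 = 0.04

0.04


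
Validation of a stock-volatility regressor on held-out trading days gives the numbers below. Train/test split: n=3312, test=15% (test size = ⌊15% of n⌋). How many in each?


Test = ⌊3312·15/100⌋ = 496
Train = 3312 - 496 = 2816

Train: 2816, Test: 496


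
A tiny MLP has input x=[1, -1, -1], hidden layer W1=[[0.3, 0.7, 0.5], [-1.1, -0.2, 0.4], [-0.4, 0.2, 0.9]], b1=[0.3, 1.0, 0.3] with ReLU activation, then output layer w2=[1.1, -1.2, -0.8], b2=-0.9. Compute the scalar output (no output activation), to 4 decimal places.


z1[0] = (0.3)·(1) + (0.7)·(-1) + (0.5)·(-1) + 0.3 = -0.6
z1[1] = (-1.1)·(1) + (-0.2)·(-1) + (0.4)·(-1) + 1.0 = -0.3
z1[2] = (-0.4)·(1) + (0.2)·(-1) + (0.9)·(-1) + 0.3 = -1.2
h = ReLU(z1) = [0.0, 0.0, 0.0]
output = (1.1)·(0.0) + (-1.2)·(0.0) + (-0.8)·(0.0) - 0.9 = -0.9

-0.9


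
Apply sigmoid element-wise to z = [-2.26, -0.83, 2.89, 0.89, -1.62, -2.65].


σ(-2.26) = 1/(1+e^2.26) = 0.0945
σ(-0.83) = 1/(1+e^0.83) = 0.3036
σ(2.89) = 1/(1+e^-2.89) = 0.9473
σ(0.89) = 1/(1+e^-0.89) = 0.7089
σ(-1.62) = 1/(1+e^1.62) = 0.1652
σ(-2.65) = 1/(1+e^2.65) = 0.066
result = [0.0945, 0.3036, 0.9473, 0.7089, 0.1652, 0.066]

[0.0945, 0.3036, 0.9473, 0.7089, 0.1652, 0.066]


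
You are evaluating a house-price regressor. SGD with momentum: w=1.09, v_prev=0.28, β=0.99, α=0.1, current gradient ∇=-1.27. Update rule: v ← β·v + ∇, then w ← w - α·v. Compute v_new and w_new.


v_new = 0.99·0.28 - 1.27 = 0.2772 - 1.27 = -0.9928
w_new = 1.09 - 0.1·-0.9928 = 1.09 + 0.09928 = 1.18928

v_new=-0.9928, w_new=1.18928


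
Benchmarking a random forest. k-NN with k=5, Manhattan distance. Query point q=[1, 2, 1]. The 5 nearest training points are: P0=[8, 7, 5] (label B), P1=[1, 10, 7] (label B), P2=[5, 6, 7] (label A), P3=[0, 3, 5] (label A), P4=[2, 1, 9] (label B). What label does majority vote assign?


d(q,P0) = 16  (label B)
d(q,P1) = 14  (label B)
d(q,P2) = 14  (label A)
d(q,P3) = 6  (label A)
d(q,P4) = 10  (label B)
Votes: A=2, B=3
Majority → B

B


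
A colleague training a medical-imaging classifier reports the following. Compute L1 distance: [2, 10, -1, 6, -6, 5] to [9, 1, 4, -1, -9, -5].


d = |2-9| + |10-1| + |-1-4| + |6+ 1| + |-6+ 9| + |5+ 5|
  = 7 + 9 + 5 + 7 + 3 + 10
  = 41

41


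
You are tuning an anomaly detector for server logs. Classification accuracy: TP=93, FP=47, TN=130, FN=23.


Accuracy = (TP+TN)/(TP+TN+FP+FN)
= (93+130)/(293)
= 223/293 = 76.11%

76.11%


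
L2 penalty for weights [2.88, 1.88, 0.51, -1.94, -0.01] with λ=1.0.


‖w‖₂² = (2.88)² + (1.88)² + (0.51)² + (-1.94)² + (-0.01)²
     = 8.2944 + 3.5344 + 0.2601 + 3.7636 + 0.0001
     = 15.8526
λ·‖w‖₂² = 1.0·15.8526 = 15.8526

15.8526


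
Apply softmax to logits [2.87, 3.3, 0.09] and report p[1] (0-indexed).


Exponentials: e^2.87=17.637, e^3.3=27.1126, e^0.09=1.0942
Sum = 45.8438
Softmax = [0.3847, 0.5914, 0.0239]
p[1] = 27.1126/45.8438 = 0.5914

0.5914


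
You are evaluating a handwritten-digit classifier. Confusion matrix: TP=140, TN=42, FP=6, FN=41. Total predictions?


Total = TP + TN + FP + FN
= 140 + 42 + 6 + 41
= 229
(Predicted positive: 146, predicted negative: 83)

229


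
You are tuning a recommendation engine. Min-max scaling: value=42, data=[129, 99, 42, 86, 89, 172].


min=42, max=172
(42-42)/(172-42) = 0/130 = 0.0

0.0


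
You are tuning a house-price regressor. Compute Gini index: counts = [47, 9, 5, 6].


Probabilities: [47/67, 9/67, 5/67, 6/67] ≈ [0.7015, 0.1343, 0.0746, 0.0896]
Σpᵢ² = (2209 + 81 + 25 + 36)/67² = 2351/4489
Gini = 1 - Σpᵢ² = 1 - 2351/4489 = 0.4763

0.4763


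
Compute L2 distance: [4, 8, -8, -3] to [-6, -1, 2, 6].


d = √((4+ 6)² + (8+ 1)² + (-8-2)² + (-3-6)²)
  = √(100 + 81 + 100 + 81)
  = √362 = 19.0263

19.0263


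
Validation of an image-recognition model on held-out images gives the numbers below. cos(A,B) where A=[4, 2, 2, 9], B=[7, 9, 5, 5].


A·B = 4·7 + 2·9 + 2·5 + 9·5 = 101
‖A‖ = √105 = 10.247, ‖B‖ = √180 = 13.4164
cos = 101/(√105·√180) = 101/√18900 = 0.7347

0.7347


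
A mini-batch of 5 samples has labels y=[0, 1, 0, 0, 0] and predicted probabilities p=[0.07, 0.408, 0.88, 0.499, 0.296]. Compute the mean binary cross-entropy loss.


L[0] = -ln(1-0.07) = -ln(0.93) = 0.0726
L[1] = -ln(0.408) = 0.8965
L[2] = -ln(1-0.88) = -ln(0.12) = 2.1203
L[3] = -ln(1-0.499) = -ln(0.501) = 0.6911
L[4] = -ln(1-0.296) = -ln(0.704) = 0.351
mean = (0.0726 + 0.8965 + 2.1203 + 0.6911 + 0.351)/5 = 0.8263

0.8263


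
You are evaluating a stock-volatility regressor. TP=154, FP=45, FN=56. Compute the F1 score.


Precision = 154/199 = 0.7739
Recall = 154/210 = 0.7333
F1 = 2·P·R/(P+R) = 2·TP/(2·TP+FP+FN) = 308/(308+45+56) = 308/409 = 0.7531

0.7531


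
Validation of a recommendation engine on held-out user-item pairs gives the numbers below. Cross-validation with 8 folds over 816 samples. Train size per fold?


Fold size = 816/8 = 102
Training per fold = 816 - 102 = 714

714


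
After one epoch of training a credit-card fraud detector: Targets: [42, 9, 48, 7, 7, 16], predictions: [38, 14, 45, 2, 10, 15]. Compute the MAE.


Absolute errors: |42-38|=4, |9-14|=5, |48-45|=3, |7-2|=5, |7-10|=3, |16-15|=1
Sum = 21
MAE = 21/6 = 7/2

7/2


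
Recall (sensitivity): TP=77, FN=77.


Recall = TP/(TP+FN)
= 77/(77+77)
= 77/154 = 50.0%

50.0%


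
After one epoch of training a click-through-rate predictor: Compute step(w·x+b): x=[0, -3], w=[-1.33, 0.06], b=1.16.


z = (0)·(-1.33) + (-3)·(0.06) + 1.16
  = 0.98
step(z) = 1 (z≥0)

1


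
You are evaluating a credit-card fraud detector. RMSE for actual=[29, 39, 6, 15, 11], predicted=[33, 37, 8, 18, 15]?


MSE = 49/5 = 9.8
RMSE = √(49/5) = 3.1305

3.1305


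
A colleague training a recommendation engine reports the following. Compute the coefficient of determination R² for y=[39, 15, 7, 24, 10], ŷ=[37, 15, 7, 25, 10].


ȳ = 19
SS_res = Σ(y-ŷ)² = 5
SS_tot = Σ(y-ȳ)² = 666
R² = 1 - SS_res/SS_tot = 1 - 0.0075 = 0.9925

0.9925


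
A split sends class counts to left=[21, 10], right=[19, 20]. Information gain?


Parent = [40, 30], H_parent = 0.9852
H_left = 0.9072 (n=31), H_right = 0.9995 (n=39)
H_children = (31/70)·0.9072 + (39/70)·0.9995 = 0.9586
IG = 0.9852 - 0.9586 = 0.0266

0.0266


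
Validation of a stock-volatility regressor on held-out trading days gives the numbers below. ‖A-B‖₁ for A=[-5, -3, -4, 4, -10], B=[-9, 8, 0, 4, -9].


d = |-5+ 9| + |-3-8| + |-4-0| + |4-4| + |-10+ 9|
  = 4 + 11 + 4 + 0 + 1
  = 20

20


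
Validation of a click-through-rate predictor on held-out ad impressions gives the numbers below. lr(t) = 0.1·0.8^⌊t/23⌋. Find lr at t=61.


n_drops = ⌊61/23⌋ = 2
lr = 0.1·0.8^2 = 0.1·0.64 = 0.064

0.064


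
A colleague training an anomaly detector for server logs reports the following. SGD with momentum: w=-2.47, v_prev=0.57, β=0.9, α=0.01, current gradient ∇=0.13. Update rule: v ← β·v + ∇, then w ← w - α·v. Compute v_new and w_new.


v_new = 0.9·0.57 + 0.13 = 0.513 + 0.13 = 0.643
w_new = -2.47 - 0.01·0.643 = -2.47 - 0.00643 = -2.47643

v_new=0.643, w_new=-2.47643


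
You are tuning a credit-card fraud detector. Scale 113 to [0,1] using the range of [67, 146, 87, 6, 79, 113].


min=6, max=146
(113-6)/(146-6) = 107/140 = 0.7643

0.7643


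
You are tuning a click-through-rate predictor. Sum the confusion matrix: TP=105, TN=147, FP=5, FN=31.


Total = TP + TN + FP + FN
= 105 + 147 + 5 + 31
= 288
(Predicted positive: 110, predicted negative: 178)

288


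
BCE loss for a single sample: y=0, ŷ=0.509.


BCE = -[y·ln(p) + (1-y)·ln(1-p)]
= -0 - 1·ln(1-0.509)
= -ln(0.491) = 0.7113

0.7113


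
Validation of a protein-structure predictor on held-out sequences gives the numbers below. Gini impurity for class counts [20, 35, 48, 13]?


Probabilities: [20/116, 35/116, 48/116, 13/116] ≈ [0.1724, 0.3017, 0.4138, 0.1121]
Σpᵢ² = (400 + 1225 + 2304 + 169)/116² = 4098/13456
Gini = 1 - Σpᵢ² = 1 - 4098/13456 = 0.6955

0.6955


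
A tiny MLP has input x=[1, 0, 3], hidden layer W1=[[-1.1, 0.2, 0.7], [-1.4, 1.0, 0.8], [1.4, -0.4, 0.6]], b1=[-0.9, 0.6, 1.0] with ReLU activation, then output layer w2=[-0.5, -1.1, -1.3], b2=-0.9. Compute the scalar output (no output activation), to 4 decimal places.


z1[0] = (-1.1)·(1) + (0.2)·(0) + (0.7)·(3) - 0.9 = 0.1
z1[1] = (-1.4)·(1) + (1.0)·(0) + (0.8)·(3) + 0.6 = 1.6
z1[2] = (1.4)·(1) + (-0.4)·(0) + (0.6)·(3) + 1.0 = 4.2
h = ReLU(z1) = [0.1, 1.6, 4.2]
output = (-0.5)·(0.1) + (-1.1)·(1.6) + (-1.3)·(4.2) - 0.9 = -8.17

-8.17


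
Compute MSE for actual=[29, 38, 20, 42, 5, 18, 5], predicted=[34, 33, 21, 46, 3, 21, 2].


Squared errors: (29-34)²=25, (38-33)²=25, (20-21)²=1, (42-46)²=16, (5-3)²=4, (18-21)²=9, (5-2)²=9
Sum = 89
MSE = 89/7 = 89/7

89/7


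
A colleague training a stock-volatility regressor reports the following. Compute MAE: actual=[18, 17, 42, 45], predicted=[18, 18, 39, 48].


Absolute errors: |18-18|=0, |17-18|=1, |42-39|=3, |45-48|=3
Sum = 7
MAE = 7/4 = 7/4

7/4


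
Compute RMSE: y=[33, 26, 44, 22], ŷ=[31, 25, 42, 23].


MSE = 10/4 = 2.5
RMSE = √(10/4) = 1.5811

1.5811


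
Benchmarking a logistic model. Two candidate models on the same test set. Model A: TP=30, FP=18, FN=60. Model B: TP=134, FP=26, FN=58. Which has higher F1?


Model A: P=30/48=0.625, R=30/90=0.3333, F1=2PR/(P+R)=2TP/(2TP+FP+FN)=60/138=0.4348
Model B: P=134/160=0.8375, R=134/192=0.6979, F1=2PR/(P+R)=2TP/(2TP+FP+FN)=268/352=0.7614
0.4348 < 0.7614 → Model B

Model B


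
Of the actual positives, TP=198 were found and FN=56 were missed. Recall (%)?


Recall = TP/(TP+FN)
= 198/(198+56)
= 198/254 = 77.95%

77.95%


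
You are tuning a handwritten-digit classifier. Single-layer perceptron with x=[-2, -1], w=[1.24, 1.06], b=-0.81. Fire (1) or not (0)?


z = (-2)·(1.24) + (-1)·(1.06) - 0.81
  = -4.35
step(z) = 0 (z<0)

0


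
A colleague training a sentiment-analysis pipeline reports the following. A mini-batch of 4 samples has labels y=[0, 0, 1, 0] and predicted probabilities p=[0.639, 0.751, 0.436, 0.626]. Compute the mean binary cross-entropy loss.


L[0] = -ln(1-0.639) = -ln(0.361) = 1.0189
L[1] = -ln(1-0.751) = -ln(0.249) = 1.3903
L[2] = -ln(0.436) = 0.8301
L[3] = -ln(1-0.626) = -ln(0.374) = 0.9835
mean = (1.0189 + 1.3903 + 0.8301 + 0.9835)/4 = 1.0557

1.0557


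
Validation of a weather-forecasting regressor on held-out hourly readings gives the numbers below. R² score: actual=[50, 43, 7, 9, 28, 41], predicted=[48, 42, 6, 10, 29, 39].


ȳ = 29.6667
SS_res = Σ(y-ŷ)² = 12
SS_tot = Σ(y-ȳ)² = 1663.33
R² = 1 - SS_res/SS_tot = 1 - 0.0072 = 0.9928

0.9928


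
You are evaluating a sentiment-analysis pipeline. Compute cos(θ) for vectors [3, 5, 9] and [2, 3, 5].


A·B = 3·2 + 5·3 + 9·5 = 66
‖A‖ = √115 = 10.7238, ‖B‖ = √38 = 6.1644
cos = 66/(√115·√38) = 66/√4370 = 0.9984

0.9984


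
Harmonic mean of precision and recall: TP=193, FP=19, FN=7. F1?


Precision = 193/212 = 0.9104
Recall = 193/200 = 0.965
F1 = 2·P·R/(P+R) = 2·TP/(2·TP+FP+FN) = 386/(386+19+7) = 386/412 = 0.9369

0.9369


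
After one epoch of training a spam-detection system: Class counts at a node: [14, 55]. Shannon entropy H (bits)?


Probabilities: [14/69, 55/69] ≈ [0.2029, 0.7971]
H = -((14/69)·log₂(14/69) + (55/69)·log₂(55/69))
  = 0.7277 bits

0.7277 bits


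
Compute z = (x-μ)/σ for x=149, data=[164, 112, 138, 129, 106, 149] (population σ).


μ = 133, σ = 20.1163
z = (149 - 133)/20.1163 = 0.7954

0.7954


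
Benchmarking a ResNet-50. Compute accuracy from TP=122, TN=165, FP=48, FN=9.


Accuracy = (TP+TN)/(TP+TN+FP+FN)
= (122+165)/(344)
= 287/344 = 83.43%

83.43%


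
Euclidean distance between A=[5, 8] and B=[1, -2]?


d = √((5-1)² + (8+ 2)²)
  = √(16 + 100)
  = √116 = 10.7703

10.7703


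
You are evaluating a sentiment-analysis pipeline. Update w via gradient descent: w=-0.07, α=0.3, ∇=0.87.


w_new = w - α·∇
= -0.07 - 0.3·0.87
= -0.07 - 0.261
= -0.331

-0.331


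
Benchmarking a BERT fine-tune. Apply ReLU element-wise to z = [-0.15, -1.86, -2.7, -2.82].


ReLU(-0.15) = max(0, -0.15) = 0.0
ReLU(-1.86) = max(0, -1.86) = 0.0
ReLU(-2.7) = max(0, -2.7) = 0.0
ReLU(-2.82) = max(0, -2.82) = 0.0
result = [0.0, 0.0, 0.0, 0.0]

[0.0, 0.0, 0.0, 0.0]


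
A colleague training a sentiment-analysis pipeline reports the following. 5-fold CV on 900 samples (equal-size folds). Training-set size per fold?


Fold size = 900/5 = 180
Training per fold = 900 - 180 = 720

720


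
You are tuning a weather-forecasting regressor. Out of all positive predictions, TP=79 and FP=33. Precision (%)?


Precision = TP/(TP+FP)
= 79/(79+33)
= 79/112 = 70.54%

70.54%


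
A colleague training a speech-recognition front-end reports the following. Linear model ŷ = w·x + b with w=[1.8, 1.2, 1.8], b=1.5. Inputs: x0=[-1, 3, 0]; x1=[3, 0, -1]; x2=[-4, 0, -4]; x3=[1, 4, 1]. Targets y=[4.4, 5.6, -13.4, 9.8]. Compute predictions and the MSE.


ŷ0 = (1.8)·(-1) + (1.2)·(3) + (1.8)·(0) + 1.5 = 3.3
ŷ1 = (1.8)·(3) + (1.2)·(0) + (1.8)·(-1) + 1.5 = 5.1
ŷ2 = (1.8)·(-4) + (1.2)·(0) + (1.8)·(-4) + 1.5 = -12.9
ŷ3 = (1.8)·(1) + (1.2)·(4) + (1.8)·(1) + 1.5 = 9.9
errors² = [1.21, 0.25, 0.25, 0.01]
MSE = 1.7200/4 = 0.43

0.43


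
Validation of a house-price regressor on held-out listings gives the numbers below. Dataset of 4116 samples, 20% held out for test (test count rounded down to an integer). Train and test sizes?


Test = ⌊4116·20/100⌋ = 823
Train = 4116 - 823 = 3293

Train: 3293, Test: 823


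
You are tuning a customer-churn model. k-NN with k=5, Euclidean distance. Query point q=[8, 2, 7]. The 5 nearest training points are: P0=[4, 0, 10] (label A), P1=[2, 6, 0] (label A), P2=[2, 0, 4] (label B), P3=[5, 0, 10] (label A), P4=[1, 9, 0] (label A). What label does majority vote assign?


d(q,P0) = 5.3852  (label A)
d(q,P1) = 10.0499  (label A)
d(q,P2) = 7.0  (label B)
d(q,P3) = 4.6904  (label A)
d(q,P4) = 12.1244  (label A)
Votes: A=4, B=1
Majority → A

A


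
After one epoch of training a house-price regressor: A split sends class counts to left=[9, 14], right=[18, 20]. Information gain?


Parent = [27, 34], H_parent = 0.9905
H_left = 0.9656 (n=23), H_right = 0.998 (n=38)
H_children = (23/61)·0.9656 + (38/61)·0.998 = 0.9858
IG = 0.9905 - 0.9858 = 0.0047

0.0047


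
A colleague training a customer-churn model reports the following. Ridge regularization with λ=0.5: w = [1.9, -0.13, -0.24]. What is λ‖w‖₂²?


‖w‖₂² = (1.9)² + (-0.13)² + (-0.24)²
     = 3.61 + 0.0169 + 0.0576
     = 3.6845
λ·‖w‖₂² = 0.5·3.6845 = 1.84225

1.84225


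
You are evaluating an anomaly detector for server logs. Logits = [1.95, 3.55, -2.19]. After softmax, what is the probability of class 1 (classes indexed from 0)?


Exponentials: e^1.95=7.0287, e^3.55=34.8133, e^-2.19=0.1119
Sum = 41.9539
Softmax = [0.1675, 0.8298, 0.0027]
p[1] = 34.8133/41.9539 = 0.8298

0.8298


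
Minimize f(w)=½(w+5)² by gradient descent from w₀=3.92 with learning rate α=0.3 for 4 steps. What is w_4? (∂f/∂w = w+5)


step 1: grad = 3.92+5 = 8.92; w = 3.92 - 0.3·(8.92) = 1.244
step 2: grad = 1.244+5 = 6.244; w = 1.244 - 0.3·(6.244) = -0.6292
step 3: grad = -0.6292+5 = 4.3708; w = -0.6292 - 0.3·(4.3708) = -1.94044
step 4: grad = -1.94044+5 = 3.05956; w = -1.94044 - 0.3·(3.05956) = -2.858308

-2.858308


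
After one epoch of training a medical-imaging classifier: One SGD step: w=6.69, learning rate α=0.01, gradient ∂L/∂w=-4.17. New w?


w_new = w - α·∇
= 6.69 - 0.01·-4.17
= 6.69 + 0.0417
= 6.7317

6.7317


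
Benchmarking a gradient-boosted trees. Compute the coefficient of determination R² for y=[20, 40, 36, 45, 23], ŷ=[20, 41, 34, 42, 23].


ȳ = 32.8
SS_res = Σ(y-ŷ)² = 14
SS_tot = Σ(y-ȳ)² = 470.8
R² = 1 - SS_res/SS_tot = 1 - 0.0297 = 0.9703

0.9703


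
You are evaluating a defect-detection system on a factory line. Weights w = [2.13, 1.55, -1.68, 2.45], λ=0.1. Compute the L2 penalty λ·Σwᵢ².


‖w‖₂² = (2.13)² + (1.55)² + (-1.68)² + (2.45)²
     = 4.5369 + 2.4025 + 2.8224 + 6.0025
     = 15.7643
λ·‖w‖₂² = 0.1·15.7643 = 1.57643

1.57643


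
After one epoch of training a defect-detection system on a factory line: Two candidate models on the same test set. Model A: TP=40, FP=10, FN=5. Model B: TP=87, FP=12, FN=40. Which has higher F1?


Model A: P=40/50=0.8, R=40/45=0.8889, F1=2PR/(P+R)=2TP/(2TP+FP+FN)=80/95=0.8421
Model B: P=87/99=0.8788, R=87/127=0.685, F1=2PR/(P+R)=2TP/(2TP+FP+FN)=174/226=0.7699
0.8421 > 0.7699 → Model A

Model A


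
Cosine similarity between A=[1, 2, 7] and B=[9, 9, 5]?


A·B = 1·9 + 2·9 + 7·5 = 62
‖A‖ = √54 = 7.3485, ‖B‖ = √187 = 13.6748
cos = 62/(√54·√187) = 62/√10098 = 0.617

0.617


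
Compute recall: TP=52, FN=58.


Recall = TP/(TP+FN)
= 52/(52+58)
= 52/110 = 47.27%

47.27%


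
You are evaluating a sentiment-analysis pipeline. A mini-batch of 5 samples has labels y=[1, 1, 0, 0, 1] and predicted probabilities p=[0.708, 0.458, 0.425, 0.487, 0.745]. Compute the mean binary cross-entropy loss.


L[0] = -ln(0.708) = 0.3453
L[1] = -ln(0.458) = 0.7809
L[2] = -ln(1-0.425) = -ln(0.575) = 0.5534
L[3] = -ln(1-0.487) = -ln(0.513) = 0.6675
L[4] = -ln(0.745) = 0.2944
mean = (0.3453 + 0.7809 + 0.5534 + 0.6675 + 0.2944)/5 = 0.5283

0.5283


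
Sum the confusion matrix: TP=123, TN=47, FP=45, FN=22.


Total = TP + TN + FP + FN
= 123 + 47 + 45 + 22
= 237
(Predicted positive: 168, predicted negative: 69)

237


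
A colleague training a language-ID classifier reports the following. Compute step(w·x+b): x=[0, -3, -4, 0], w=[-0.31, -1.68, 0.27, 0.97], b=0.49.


z = (0)·(-0.31) + (-3)·(-1.68) + (-4)·(0.27) + (0)·(0.97) + 0.49
  = 4.45
step(z) = 1 (z≥0)

1


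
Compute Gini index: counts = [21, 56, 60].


Probabilities: [21/137, 56/137, 60/137] ≈ [0.1533, 0.4088, 0.438]
Σpᵢ² = (441 + 3136 + 3600)/137² = 7177/18769
Gini = 1 - Σpᵢ² = 1 - 7177/18769 = 0.6176

0.6176


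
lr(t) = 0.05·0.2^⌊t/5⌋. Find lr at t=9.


n_drops = ⌊9/5⌋ = 1
lr = 0.05·0.2^1 = 0.05·0.2 = 0.01

0.01


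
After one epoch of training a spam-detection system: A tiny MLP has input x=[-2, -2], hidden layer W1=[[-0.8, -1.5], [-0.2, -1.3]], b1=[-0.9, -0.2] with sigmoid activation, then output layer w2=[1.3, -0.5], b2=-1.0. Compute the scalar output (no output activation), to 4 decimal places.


z1[0] = (-0.8)·(-2) + (-1.5)·(-2) - 0.9 = 3.7
z1[1] = (-0.2)·(-2) + (-1.3)·(-2) - 0.2 = 2.8
h = sigmoid(z1) = [0.9759, 0.9427]
output = (1.3)·(0.9759) + (-0.5)·(0.9427) - 1.0 = -0.2027

-0.2027


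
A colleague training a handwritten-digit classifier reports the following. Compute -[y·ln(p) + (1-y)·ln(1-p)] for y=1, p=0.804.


BCE = -[y·ln(p) + (1-y)·ln(1-p)]
= -1·ln(0.804) - 0
= -ln(0.804) = 0.2182

0.2182


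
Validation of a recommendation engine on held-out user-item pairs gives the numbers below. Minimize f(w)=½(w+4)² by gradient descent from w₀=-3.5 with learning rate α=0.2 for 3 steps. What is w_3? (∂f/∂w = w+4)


step 1: grad = -3.5+4 = 0.5; w = -3.5 - 0.2·(0.5) = -3.6
step 2: grad = -3.6+4 = 0.4; w = -3.6 - 0.2·(0.4) = -3.68
step 3: grad = -3.68+4 = 0.32; w = -3.68 - 0.2·(0.32) = -3.744

-3.744


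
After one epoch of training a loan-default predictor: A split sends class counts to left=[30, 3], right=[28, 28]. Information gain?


Parent = [58, 31], H_parent = 0.9326
H_left = 0.4395 (n=33), H_right = 1 (n=56)
H_children = (33/89)·0.4395 + (56/89)·1 = 0.7922
IG = 0.9326 - 0.7922 = 0.1404

0.1404


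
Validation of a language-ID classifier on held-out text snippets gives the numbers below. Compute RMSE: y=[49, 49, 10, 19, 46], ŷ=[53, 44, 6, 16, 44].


MSE = 70/5 = 14
RMSE = √(70/5) = 3.7417

3.7417


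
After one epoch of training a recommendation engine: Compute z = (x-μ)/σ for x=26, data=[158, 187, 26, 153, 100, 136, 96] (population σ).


μ = 122.2857, σ = 49.3579
z = (26 - 122.2857)/49.3579 = -1.9508

-1.9508


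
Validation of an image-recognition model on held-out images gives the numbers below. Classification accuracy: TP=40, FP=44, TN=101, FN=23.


Accuracy = (TP+TN)/(TP+TN+FP+FN)
= (40+101)/(208)
= 141/208 = 67.79%

67.79%


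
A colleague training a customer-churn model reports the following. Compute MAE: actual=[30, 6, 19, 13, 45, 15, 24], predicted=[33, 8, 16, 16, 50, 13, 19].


Absolute errors: |30-33|=3, |6-8|=2, |19-16|=3, |13-16|=3, |45-50|=5, |15-13|=2, |24-19|=5
Sum = 23
MAE = 23/7 = 23/7

23/7


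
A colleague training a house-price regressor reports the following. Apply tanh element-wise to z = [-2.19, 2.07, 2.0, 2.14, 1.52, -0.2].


tanh(-2.19) = -0.9753
tanh(2.07) = 0.9687
tanh(2.0) = 0.964
tanh(2.14) = 0.9727
tanh(1.52) = 0.9087
tanh(-0.2) = -0.1974
result = [-0.9753, 0.9687, 0.964, 0.9727, 0.9087, -0.1974]

[-0.9753, 0.9687, 0.964, 0.9727, 0.9087, -0.1974]


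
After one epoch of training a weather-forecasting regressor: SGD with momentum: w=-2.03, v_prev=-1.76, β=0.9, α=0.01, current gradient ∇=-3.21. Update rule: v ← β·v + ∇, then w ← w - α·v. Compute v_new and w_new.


v_new = 0.9·-1.76 - 3.21 = -1.584 - 3.21 = -4.794
w_new = -2.03 - 0.01·-4.794 = -2.03 + 0.04794 = -1.98206

v_new=-4.794, w_new=-1.98206


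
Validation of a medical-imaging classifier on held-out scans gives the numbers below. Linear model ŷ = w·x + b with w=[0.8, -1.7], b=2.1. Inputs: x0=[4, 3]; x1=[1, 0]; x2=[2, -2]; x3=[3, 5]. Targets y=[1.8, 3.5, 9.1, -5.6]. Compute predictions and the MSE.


ŷ0 = (0.8)·(4) + (-1.7)·(3) + 2.1 = 0.2
ŷ1 = (0.8)·(1) + (-1.7)·(0) + 2.1 = 2.9
ŷ2 = (0.8)·(2) + (-1.7)·(-2) + 2.1 = 7.1
ŷ3 = (0.8)·(3) + (-1.7)·(5) + 2.1 = -4.0
errors² = [2.56, 0.36, 4.0, 2.56]
MSE = 9.4800/4 = 2.37

2.37


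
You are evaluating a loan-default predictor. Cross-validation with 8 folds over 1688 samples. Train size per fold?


Fold size = 1688/8 = 211
Training per fold = 1688 - 211 = 1477

1477


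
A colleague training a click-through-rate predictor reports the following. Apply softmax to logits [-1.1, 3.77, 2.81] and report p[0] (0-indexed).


Exponentials: e^-1.1=0.3329, e^3.77=43.3801, e^2.81=16.6099
Sum = 60.3229
Softmax = [0.0055, 0.7191, 0.2754]
p[0] = 0.3329/60.3229 = 0.0055

0.0055


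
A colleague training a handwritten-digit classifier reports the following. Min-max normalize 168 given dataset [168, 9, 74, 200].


min=9, max=200
(168-9)/(200-9) = 159/191 = 0.8325

0.8325


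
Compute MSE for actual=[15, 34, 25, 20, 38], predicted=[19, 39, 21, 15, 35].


Squared errors: (15-19)²=16, (34-39)²=25, (25-21)²=16, (20-15)²=25, (38-35)²=9
Sum = 91
MSE = 91/5 = 91/5

91/5


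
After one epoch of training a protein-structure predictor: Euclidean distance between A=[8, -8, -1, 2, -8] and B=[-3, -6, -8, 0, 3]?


d = √((8+ 3)² + (-8+ 6)² + (-1+ 8)² + (2-0)² + (-8-3)²)
  = √(121 + 4 + 49 + 4 + 121)
  = √299 = 17.2916

17.2916


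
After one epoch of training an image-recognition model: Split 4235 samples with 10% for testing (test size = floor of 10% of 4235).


Test = ⌊4235·10/100⌋ = 423
Train = 4235 - 423 = 3812

Train: 3812, Test: 423


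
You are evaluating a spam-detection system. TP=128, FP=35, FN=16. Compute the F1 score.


Precision = 128/163 = 0.7853
Recall = 128/144 = 0.8889
F1 = 2·P·R/(P+R) = 2·TP/(2·TP+FP+FN) = 256/(256+35+16) = 256/307 = 0.8339

0.8339


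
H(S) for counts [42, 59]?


Probabilities: [42/101, 59/101] ≈ [0.4158, 0.5842]
H = -((42/101)·log₂(42/101) + (59/101)·log₂(59/101))
  = 0.9795 bits

0.9795 bits


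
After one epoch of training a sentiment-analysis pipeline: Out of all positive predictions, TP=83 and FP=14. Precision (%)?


Precision = TP/(TP+FP)
= 83/(83+14)
= 83/97 = 85.57%

85.57%


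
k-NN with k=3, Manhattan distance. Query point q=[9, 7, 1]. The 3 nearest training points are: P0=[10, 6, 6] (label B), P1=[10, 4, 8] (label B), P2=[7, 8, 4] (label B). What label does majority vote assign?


d(q,P0) = 7  (label B)
d(q,P1) = 11  (label B)
d(q,P2) = 6  (label B)
Votes: A=0, B=3
Majority → B

B


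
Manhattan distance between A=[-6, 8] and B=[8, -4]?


d = |-6-8| + |8+ 4|
  = 14 + 12
  = 26

26


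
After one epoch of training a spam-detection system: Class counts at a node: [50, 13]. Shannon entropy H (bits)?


Probabilities: [50/63, 13/63] ≈ [0.7937, 0.2063]
H = -((50/63)·log₂(50/63) + (13/63)·log₂(13/63))
  = 0.7344 bits

0.7344 bits


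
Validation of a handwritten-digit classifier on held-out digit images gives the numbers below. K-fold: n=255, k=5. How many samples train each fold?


Fold size = 255/5 = 51
Training per fold = 255 - 51 = 204

204


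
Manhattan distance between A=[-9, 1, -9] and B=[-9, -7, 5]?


d = |-9+ 9| + |1+ 7| + |-9-5|
  = 0 + 8 + 14
  = 22

22


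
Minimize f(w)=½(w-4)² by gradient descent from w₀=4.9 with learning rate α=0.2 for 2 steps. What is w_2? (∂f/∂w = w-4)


step 1: grad = 4.9-4 = 0.9; w = 4.9 - 0.2·(0.9) = 4.72
step 2: grad = 4.72-4 = 0.72; w = 4.72 - 0.2·(0.72) = 4.576

4.576


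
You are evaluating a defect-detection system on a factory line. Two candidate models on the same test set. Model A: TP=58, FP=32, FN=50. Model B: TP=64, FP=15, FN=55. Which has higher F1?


Model A: P=58/90=0.6444, R=58/108=0.537, F1=2PR/(P+R)=2TP/(2TP+FP+FN)=116/198=0.5859
Model B: P=64/79=0.8101, R=64/119=0.5378, F1=2PR/(P+R)=2TP/(2TP+FP+FN)=128/198=0.6465
0.5859 < 0.6465 → Model B

Model B


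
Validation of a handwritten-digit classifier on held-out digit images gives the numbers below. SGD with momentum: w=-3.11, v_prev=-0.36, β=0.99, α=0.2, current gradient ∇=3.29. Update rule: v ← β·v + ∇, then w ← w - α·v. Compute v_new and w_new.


v_new = 0.99·-0.36 + 3.29 = -0.3564 + 3.29 = 2.9336
w_new = -3.11 - 0.2·2.9336 = -3.11 - 0.58672 = -3.69672

v_new=2.9336, w_new=-3.69672


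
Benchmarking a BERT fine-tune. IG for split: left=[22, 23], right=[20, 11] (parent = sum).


Parent = [42, 34], H_parent = 0.992
H_left = 0.9996 (n=45), H_right = 0.9383 (n=31)
H_children = (45/76)·0.9996 + (31/76)·0.9383 = 0.9746
IG = 0.992 - 0.9746 = 0.0174

0.0174


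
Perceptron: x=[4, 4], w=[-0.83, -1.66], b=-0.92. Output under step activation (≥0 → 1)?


z = (4)·(-0.83) + (4)·(-1.66) - 0.92
  = -10.88
step(z) = 0 (z<0)

0


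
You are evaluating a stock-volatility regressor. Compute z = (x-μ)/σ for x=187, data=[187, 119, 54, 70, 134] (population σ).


μ = 112.8, σ = 47.5033
z = (187 - 112.8)/47.5033 = 1.562

1.562


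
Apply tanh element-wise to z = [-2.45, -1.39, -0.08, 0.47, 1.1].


tanh(-2.45) = -0.9852
tanh(-1.39) = -0.8832
tanh(-0.08) = -0.0798
tanh(0.47) = 0.4382
tanh(1.1) = 0.8005
result = [-0.9852, -0.8832, -0.0798, 0.4382, 0.8005]

[-0.9852, -0.8832, -0.0798, 0.4382, 0.8005]


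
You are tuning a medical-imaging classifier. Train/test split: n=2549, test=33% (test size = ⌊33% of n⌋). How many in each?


Test = ⌊2549·33/100⌋ = 841
Train = 2549 - 841 = 1708

Train: 1708, Test: 841


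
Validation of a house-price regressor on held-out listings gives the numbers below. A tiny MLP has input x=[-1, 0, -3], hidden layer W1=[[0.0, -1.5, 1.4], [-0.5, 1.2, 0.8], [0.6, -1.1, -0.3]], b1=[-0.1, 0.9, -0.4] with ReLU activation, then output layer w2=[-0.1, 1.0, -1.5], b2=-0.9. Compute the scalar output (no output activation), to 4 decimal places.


z1[0] = (0.0)·(-1) + (-1.5)·(0) + (1.4)·(-3) - 0.1 = -4.3
z1[1] = (-0.5)·(-1) + (1.2)·(0) + (0.8)·(-3) + 0.9 = -1.0
z1[2] = (0.6)·(-1) + (-1.1)·(0) + (-0.3)·(-3) - 0.4 = -0.1
h = ReLU(z1) = [0.0, 0.0, 0.0]
output = (-0.1)·(0.0) + (1.0)·(0.0) + (-1.5)·(0.0) - 0.9 = -0.9

-0.9


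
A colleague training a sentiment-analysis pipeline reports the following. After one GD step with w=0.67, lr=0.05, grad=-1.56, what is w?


w_new = w - α·∇
= 0.67 - 0.05·-1.56
= 0.67 + 0.078
= 0.748

0.748


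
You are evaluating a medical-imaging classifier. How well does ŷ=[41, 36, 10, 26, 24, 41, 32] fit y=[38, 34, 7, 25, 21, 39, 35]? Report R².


ȳ = 28.4286
SS_res = Σ(y-ŷ)² = 45
SS_tot = Σ(y-ȳ)² = 803.71
R² = 1 - SS_res/SS_tot = 1 - 0.056 = 0.944

0.944
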